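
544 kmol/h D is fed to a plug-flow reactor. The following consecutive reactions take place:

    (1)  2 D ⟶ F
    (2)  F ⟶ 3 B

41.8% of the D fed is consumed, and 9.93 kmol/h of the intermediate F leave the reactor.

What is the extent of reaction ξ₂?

Conversion of D: D consumed = 2ξ₁ = 0.418 × 544 → ξ₁ = 113.7 kmol/h.
F balance: n_F = 0 + 1ξ₁ − 1ξ₂ = 9.93 → ξ₂ = (1·113.7 − 9.93)/1 = 103.8 kmol/h.
Outlet amounts (n = n₀ + Σ ν·ξ):
  D: 544 − 2(113.7) = 316.6
  F: 0 + 1(113.7) − 1(103.8) = 9.93
  B: 0 + 3(103.8) = 311.3

ξ₂ = 104 kmol/h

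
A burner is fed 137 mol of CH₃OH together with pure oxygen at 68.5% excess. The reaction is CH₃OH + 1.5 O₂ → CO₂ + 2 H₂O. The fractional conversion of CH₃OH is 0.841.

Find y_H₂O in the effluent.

Stoichiometric O₂ = 1.5 × 137 = 205.5 mol; O₂ fed = 205.5 × 1.685 = 346.3 mol.
Fuel reacted = 0.841 × 137 → ξ = 115.2 mol.
Outlet (n = n₀ + ν ξ):
  CH₃OH: 137 − 1(115.2) = 21.78
  O₂: 346.3 − 1.5(115.2) = 173.4
  CO₂: 0 + 1(115.2) = 115.2
  H₂O: 0 + 2(115.2) = 230.4
Total out = 540.9 mol; y_H₂O = 230.4 / 540.9 = 0.426.

0.426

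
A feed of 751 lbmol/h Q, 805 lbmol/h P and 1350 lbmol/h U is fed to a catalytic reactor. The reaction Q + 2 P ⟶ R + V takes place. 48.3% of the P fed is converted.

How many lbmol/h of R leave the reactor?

194 lbmol/h

P reacted = 0.483 × 805 = 388.8 lbmol/h; ν_P = −2, so ξ = 388.8/2 = 194.4 lbmol/h.
Outlet amounts (n = n₀ + ν ξ):
  Q: 751 − 1(194.4) = 556.6
  P: 805 − 2(194.4) = 416.2
  R: 0 + 1(194.4) = 194.4
  V: 0 + 1(194.4) = 194.4
  U: 1350 (inert)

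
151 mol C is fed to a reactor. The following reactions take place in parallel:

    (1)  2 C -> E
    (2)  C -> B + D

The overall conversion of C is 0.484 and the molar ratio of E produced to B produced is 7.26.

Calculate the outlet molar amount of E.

34.2 mol

Conversion of C: C consumed = 0.484 × 151 = 73.08 mol = 2ξ₁ + 1ξ₂.
Selectivity: 1ξ₁ / (1ξ₂) = 7.26 → ξ₁ = 7.26 ξ₂.
Substitute: (2·7.26 + 1) ξ₂ = 73.08 → ξ₂ = 4.709 mol, ξ₁ = 34.19 mol.
Outlet amounts (n = n₀ + Σ ν·ξ):
  C: 151 − 2(34.19) − 1(4.709) = 77.92
  E: 0 + 1(34.19) = 34.19
  B: 0 + 1(4.709) = 4.709
  D: 0 + 1(4.709) = 4.709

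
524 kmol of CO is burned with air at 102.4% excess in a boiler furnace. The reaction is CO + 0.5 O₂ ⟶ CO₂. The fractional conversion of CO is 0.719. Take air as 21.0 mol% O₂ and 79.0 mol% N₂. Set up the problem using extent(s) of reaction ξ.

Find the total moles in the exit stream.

2860 kmol

Stoichiometric O₂ = 0.5 × 524 = 262 kmol; O₂ fed = 262 × 2.024 = 530.3 kmol.
N₂ fed = 530.3 × 79/21 = 1995 kmol.
Fuel reacted = 0.719 × 524 → ξ = 376.8 kmol.
Outlet (n = n₀ + ν ξ):
  CO: 524 − 1(376.8) = 147.2
  O₂: 530.3 − 0.5(376.8) = 341.9
  N₂: 1995 (inert)
  CO₂: 0 + 1(376.8) = 376.8
Total out = 147.2 + 341.9 + 1995 + 376.8 = 2861 kmol.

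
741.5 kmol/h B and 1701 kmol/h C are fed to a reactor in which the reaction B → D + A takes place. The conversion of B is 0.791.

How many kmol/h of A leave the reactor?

587 kmol/h

B reacted = 0.791 × 741.5 = 586.5 kmol/h; ν_B = −1, so ξ = 586.5/1 = 586.5 kmol/h.
Outlet amounts (n = n₀ + ν ξ):
  B: 741.5 − 1(586.5) = 155
  D: 0 + 1(586.5) = 586.5
  A: 0 + 1(586.5) = 586.5
  C: 1701 (inert)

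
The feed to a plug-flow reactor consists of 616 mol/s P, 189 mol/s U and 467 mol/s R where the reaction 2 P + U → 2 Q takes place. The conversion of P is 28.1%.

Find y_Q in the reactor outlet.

P reacted = 0.281 × 616 = 173.1 mol/s; ν_P = −2, so ξ = 173.1/2 = 86.55 mol/s.
Outlet amounts (n = n₀ + ν ξ):
  P: 616 − 2(86.55) = 442.9
  U: 189 − 1(86.55) = 102.5
  Q: 0 + 2(86.55) = 173.1
  R: 467 (inert)
Total out = 1185 mol/s; y_Q = 173.1 / 1185 = 0.146.

0.146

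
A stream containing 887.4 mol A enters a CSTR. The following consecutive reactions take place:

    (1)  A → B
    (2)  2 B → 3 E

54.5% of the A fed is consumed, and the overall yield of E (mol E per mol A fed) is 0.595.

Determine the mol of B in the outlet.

132 mol

Conversion of A: A consumed = 1ξ₁ = 0.545 × 887.4 → ξ₁ = 483.6 mol.
Yield of E: 3ξ₂ / 887.4 = 0.595 → ξ₂ = 176 mol.
Outlet amounts (n = n₀ + Σ ν·ξ):
  A: 887.4 − 1(483.6) = 403.8
  B: 0 + 1(483.6) − 2(176) = 131.6
  E: 0 + 3(176) = 528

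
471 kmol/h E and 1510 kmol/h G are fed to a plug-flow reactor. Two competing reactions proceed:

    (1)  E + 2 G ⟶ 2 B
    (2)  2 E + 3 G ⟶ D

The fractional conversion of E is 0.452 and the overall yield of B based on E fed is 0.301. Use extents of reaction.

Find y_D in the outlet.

Yield of B: 2ξ₁ / 471 = 0.301 → ξ₁ = 70.89 kmol/h.
Conversion of E: 1ξ₁ + 2ξ₂ = 0.452 × 471 = 212.9 → ξ₂ = 71 kmol/h.
Outlet amounts (n = n₀ + Σ ν·ξ):
  E: 471 − 1(70.89) − 2(71) = 258.1
  G: 1510 − 2(70.89) − 3(71) = 1155
  B: 0 + 2(70.89) = 141.8
  D: 0 + 1(71) = 71
Total out = 1626 kmol/h; y_D = 71 / 1626 = 0.04366.

0.0437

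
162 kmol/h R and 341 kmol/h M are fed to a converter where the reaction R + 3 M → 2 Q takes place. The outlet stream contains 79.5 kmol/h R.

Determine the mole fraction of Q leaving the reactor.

For R: n = n₀ − 1ξ → 79.5 = 162 − 1ξ, giving ξ = 82.5 kmol/h.
Outlet amounts (n = n₀ + ν ξ):
  R: 162 − 1(82.5) = 79.5
  M: 341 − 3(82.5) = 93.5
  Q: 0 + 2(82.5) = 165
Total out = 338 kmol/h; y_Q = 165 / 338 = 0.4882.

0.488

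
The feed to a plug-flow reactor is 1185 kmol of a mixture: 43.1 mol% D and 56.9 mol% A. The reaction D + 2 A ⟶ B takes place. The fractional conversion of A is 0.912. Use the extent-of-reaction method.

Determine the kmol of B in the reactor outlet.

A reacted = 0.912 × 674.3 = 614.9 kmol; ν_A = −2, so ξ = 614.9/2 = 307.5 kmol.
Outlet amounts (n = n₀ + ν ξ):
  D: 510.7 − 1(307.5) = 203.3
  A: 674.3 − 2(307.5) = 59.34
  B: 0 + 1(307.5) = 307.5

307 kmol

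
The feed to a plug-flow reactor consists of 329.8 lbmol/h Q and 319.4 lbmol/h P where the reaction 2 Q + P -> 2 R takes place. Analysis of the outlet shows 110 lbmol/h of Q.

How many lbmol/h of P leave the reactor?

209 lbmol/h

For Q: n = n₀ − 2ξ → 110 = 329.8 − 2ξ, giving ξ = 109.9 lbmol/h.
Outlet amounts (n = n₀ + ν ξ):
  Q: 329.8 − 2(109.9) = 110
  P: 319.4 − 1(109.9) = 209.5
  R: 0 + 2(109.9) = 219.8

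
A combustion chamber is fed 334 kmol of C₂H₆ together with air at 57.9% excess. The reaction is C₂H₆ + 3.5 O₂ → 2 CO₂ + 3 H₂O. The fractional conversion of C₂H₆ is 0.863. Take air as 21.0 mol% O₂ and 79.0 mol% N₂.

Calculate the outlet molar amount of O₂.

Stoichiometric O₂ = 3.5 × 334 = 1169 kmol; O₂ fed = 1169 × 1.579 = 1846 kmol.
N₂ fed = 1846 × 79/21 = 6944 kmol.
Fuel reacted = 0.863 × 334 → ξ = 288.2 kmol.
Outlet (n = n₀ + ν ξ):
  C₂H₆: 334 − 1(288.2) = 45.76
  O₂: 1846 − 3.5(288.2) = 837
  N₂: 6944 (inert)
  CO₂: 0 + 2(288.2) = 576.5
  H₂O: 0 + 3(288.2) = 864.7

837 kmol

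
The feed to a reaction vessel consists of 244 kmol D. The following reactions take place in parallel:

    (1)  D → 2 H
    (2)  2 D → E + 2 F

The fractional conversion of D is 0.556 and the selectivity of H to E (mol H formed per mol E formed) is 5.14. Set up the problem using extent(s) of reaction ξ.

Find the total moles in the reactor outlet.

350 kmol

Conversion of D: D consumed = 0.556 × 244 = 135.7 kmol = 1ξ₁ + 2ξ₂.
Selectivity: 2ξ₁ / (1ξ₂) = 5.14 → ξ₁ = 2.57 ξ₂.
Substitute: (1·2.57 + 2) ξ₂ = 135.7 → ξ₂ = 29.69 kmol, ξ₁ = 76.29 kmol.
Outlet amounts (n = n₀ + Σ ν·ξ):
  D: 244 − 1(76.29) − 2(29.69) = 108.3
  H: 0 + 2(76.29) = 152.6
  E: 0 + 1(29.69) = 29.69
  F: 0 + 2(29.69) = 59.37
Total out = 108.3 + 152.6 + 29.69 + 59.37 = 350 kmol.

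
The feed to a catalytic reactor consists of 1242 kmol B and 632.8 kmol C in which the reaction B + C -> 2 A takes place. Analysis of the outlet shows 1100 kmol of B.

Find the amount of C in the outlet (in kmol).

491 kmol

For B: n = n₀ − 1ξ → 1100 = 1242 − 1ξ, giving ξ = 142 kmol.
Outlet amounts (n = n₀ + ν ξ):
  B: 1242 − 1(142) = 1100
  C: 632.8 − 1(142) = 490.8
  A: 0 + 2(142) = 284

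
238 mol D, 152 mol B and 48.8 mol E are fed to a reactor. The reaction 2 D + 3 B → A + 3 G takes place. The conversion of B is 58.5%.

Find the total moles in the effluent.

B reacted = 0.585 × 152 = 88.92 mol; ν_B = −3, so ξ = 88.92/3 = 29.64 mol.
Outlet amounts (n = n₀ + ν ξ):
  D: 238 − 2(29.64) = 178.7
  B: 152 − 3(29.64) = 63.08
  A: 0 + 1(29.64) = 29.64
  G: 0 + 3(29.64) = 88.92
  E: 48.8 (inert)
Total out = 178.7 + 63.08 + 29.64 + 88.92 + 48.8 = 409.2 mol.

409 mol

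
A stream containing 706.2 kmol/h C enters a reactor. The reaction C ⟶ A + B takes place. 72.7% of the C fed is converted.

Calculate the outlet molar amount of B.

513 kmol/h

C reacted = 0.727 × 706.2 = 513.4 kmol/h; ν_C = −1, so ξ = 513.4/1 = 513.4 kmol/h.
Outlet amounts (n = n₀ + ν ξ):
  C: 706.2 − 1(513.4) = 192.8
  A: 0 + 1(513.4) = 513.4
  B: 0 + 1(513.4) = 513.4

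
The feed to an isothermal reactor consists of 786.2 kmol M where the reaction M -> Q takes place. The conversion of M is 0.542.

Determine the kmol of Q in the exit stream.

M reacted = 0.542 × 786.2 = 426.1 kmol; ν_M = −1, so ξ = 426.1/1 = 426.1 kmol.
Outlet amounts (n = n₀ + ν ξ):
  M: 786.2 − 1(426.1) = 360.1
  Q: 0 + 1(426.1) = 426.1

426 kmol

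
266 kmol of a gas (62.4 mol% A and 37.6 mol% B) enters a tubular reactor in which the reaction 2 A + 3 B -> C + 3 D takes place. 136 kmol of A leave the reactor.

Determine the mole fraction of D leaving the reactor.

For A: n = n₀ − 2ξ → 136 = 166 − 2ξ, giving ξ = 14.99 kmol.
Outlet amounts (n = n₀ + ν ξ):
  A: 166 − 2(14.99) = 136
  B: 100 − 3(14.99) = 55.04
  C: 0 + 1(14.99) = 14.99
  D: 0 + 3(14.99) = 44.98
Total out = 251 kmol; y_D = 44.98 / 251 = 0.1792.

0.179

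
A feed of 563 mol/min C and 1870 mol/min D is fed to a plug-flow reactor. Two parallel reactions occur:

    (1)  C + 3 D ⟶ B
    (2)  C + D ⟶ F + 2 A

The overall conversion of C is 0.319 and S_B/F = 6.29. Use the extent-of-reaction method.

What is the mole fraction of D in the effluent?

0.693

Conversion of C: C consumed = 0.319 × 563 = 179.6 mol/min = 1ξ₁ + 1ξ₂.
Selectivity: 1ξ₁ / (1ξ₂) = 6.29 → ξ₁ = 6.29 ξ₂.
Substitute: (1·6.29 + 1) ξ₂ = 179.6 → ξ₂ = 24.64 mol/min, ξ₁ = 155 mol/min.
Outlet amounts (n = n₀ + Σ ν·ξ):
  C: 563 − 1(155) − 1(24.64) = 383.4
  D: 1870 − 3(155) − 1(24.64) = 1380
  B: 0 + 1(155) = 155
  F: 0 + 1(24.64) = 24.64
  A: 0 + 2(24.64) = 49.27
Total out = 1993 mol/min; y_D = 1380 / 1993 = 0.6928.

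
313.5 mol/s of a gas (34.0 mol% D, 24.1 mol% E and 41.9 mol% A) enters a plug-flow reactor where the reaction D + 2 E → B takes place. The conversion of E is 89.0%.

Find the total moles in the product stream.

E reacted = 0.89 × 75.55 = 67.24 mol/s; ν_E = −2, so ξ = 67.24/2 = 33.62 mol/s.
Outlet amounts (n = n₀ + ν ξ):
  D: 106.6 − 1(33.62) = 72.97
  E: 75.55 − 2(33.62) = 8.311
  B: 0 + 1(33.62) = 33.62
  A: 131.4 (inert)
Total out = 72.97 + 8.311 + 33.62 + 131.4 = 246.3 mol/s.

246 mol/s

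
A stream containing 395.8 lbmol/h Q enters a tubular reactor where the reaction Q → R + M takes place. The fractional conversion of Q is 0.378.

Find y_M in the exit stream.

Q reacted = 0.378 × 395.8 = 149.6 lbmol/h; ν_Q = −1, so ξ = 149.6/1 = 149.6 lbmol/h.
Outlet amounts (n = n₀ + ν ξ):
  Q: 395.8 − 1(149.6) = 246.2
  R: 0 + 1(149.6) = 149.6
  M: 0 + 1(149.6) = 149.6
Total out = 545.4 lbmol/h; y_M = 149.6 / 545.4 = 0.2743.

0.274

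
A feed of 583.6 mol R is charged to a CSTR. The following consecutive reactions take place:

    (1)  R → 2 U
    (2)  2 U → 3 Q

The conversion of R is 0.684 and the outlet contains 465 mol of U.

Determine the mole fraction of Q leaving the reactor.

Conversion of R: R consumed = 1ξ₁ = 0.684 × 583.6 → ξ₁ = 399.2 mol.
U balance: n_U = 0 + 2ξ₁ − 2ξ₂ = 465 → ξ₂ = (2·399.2 − 465)/2 = 166.7 mol.
Outlet amounts (n = n₀ + Σ ν·ξ):
  R: 583.6 − 1(399.2) = 184.4
  U: 0 + 2(399.2) − 2(166.7) = 465
  Q: 0 + 3(166.7) = 500
Total out = 1149 mol; y_Q = 500 / 1149 = 0.435.

0.435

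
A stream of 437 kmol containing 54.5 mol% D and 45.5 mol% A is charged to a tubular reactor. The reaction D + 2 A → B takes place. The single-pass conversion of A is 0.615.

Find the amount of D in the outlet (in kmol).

177 kmol

A reacted = 0.615 × 198.8 = 122.3 kmol; ν_A = −2, so ξ = 122.3/2 = 61.14 kmol.
Outlet amounts (n = n₀ + ν ξ):
  D: 238.2 − 1(61.14) = 177
  A: 198.8 − 2(61.14) = 76.55
  B: 0 + 1(61.14) = 61.14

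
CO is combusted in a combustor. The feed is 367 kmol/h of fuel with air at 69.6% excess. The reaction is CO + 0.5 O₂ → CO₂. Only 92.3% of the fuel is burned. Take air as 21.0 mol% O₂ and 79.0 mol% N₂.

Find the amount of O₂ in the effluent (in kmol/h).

Stoichiometric O₂ = 0.5 × 367 = 183.5 kmol/h; O₂ fed = 183.5 × 1.696 = 311.2 kmol/h.
N₂ fed = 311.2 × 79/21 = 1171 kmol/h.
Fuel reacted = 0.923 × 367 → ξ = 338.7 kmol/h.
Outlet (n = n₀ + ν ξ):
  CO: 367 − 1(338.7) = 28.26
  O₂: 311.2 − 0.5(338.7) = 141.8
  N₂: 1171 (inert)
  CO₂: 0 + 1(338.7) = 338.7

142 kmol/h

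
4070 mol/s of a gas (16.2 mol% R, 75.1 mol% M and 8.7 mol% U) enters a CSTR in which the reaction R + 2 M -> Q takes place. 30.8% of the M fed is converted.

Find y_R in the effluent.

0.0603

M reacted = 0.308 × 3057 = 941.4 mol/s; ν_M = −2, so ξ = 941.4/2 = 470.7 mol/s.
Outlet amounts (n = n₀ + ν ξ):
  R: 659.3 − 1(470.7) = 188.6
  M: 3057 − 2(470.7) = 2115
  Q: 0 + 1(470.7) = 470.7
  U: 354.1 (inert)
Total out = 3129 mol/s; y_R = 188.6 / 3129 = 0.06029.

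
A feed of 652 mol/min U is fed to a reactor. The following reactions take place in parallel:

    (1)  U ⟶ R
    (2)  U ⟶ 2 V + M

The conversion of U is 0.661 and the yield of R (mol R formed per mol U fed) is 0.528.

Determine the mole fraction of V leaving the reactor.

Yield of R: 1ξ₁ / 652 = 0.528 → ξ₁ = 344.3 mol/min.
Conversion of U: 1ξ₁ + 1ξ₂ = 0.661 × 652 = 431 → ξ₂ = 86.72 mol/min.
Outlet amounts (n = n₀ + Σ ν·ξ):
  U: 652 − 1(344.3) − 1(86.72) = 221
  R: 0 + 1(344.3) = 344.3
  V: 0 + 2(86.72) = 173.4
  M: 0 + 1(86.72) = 86.72
Total out = 825.4 mol/min; y_V = 173.4 / 825.4 = 0.2101.

0.21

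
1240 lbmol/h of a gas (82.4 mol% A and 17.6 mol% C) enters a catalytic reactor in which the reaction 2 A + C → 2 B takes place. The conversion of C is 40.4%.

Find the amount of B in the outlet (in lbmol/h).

176 lbmol/h

C reacted = 0.404 × 218.2 = 88.17 lbmol/h; ν_C = −1, so ξ = 88.17/1 = 88.17 lbmol/h.
Outlet amounts (n = n₀ + ν ξ):
  A: 1022 − 2(88.17) = 845.4
  C: 218.2 − 1(88.17) = 130.1
  B: 0 + 2(88.17) = 176.3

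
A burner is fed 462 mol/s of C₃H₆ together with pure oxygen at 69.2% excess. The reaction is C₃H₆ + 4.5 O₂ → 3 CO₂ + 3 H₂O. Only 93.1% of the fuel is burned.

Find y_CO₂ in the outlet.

Stoichiometric O₂ = 4.5 × 462 = 2079 mol/s; O₂ fed = 2079 × 1.692 = 3518 mol/s.
Fuel reacted = 0.931 × 462 → ξ = 430.1 mol/s.
Outlet (n = n₀ + ν ξ):
  C₃H₆: 462 − 1(430.1) = 31.88
  O₂: 3518 − 4.5(430.1) = 1582
  CO₂: 0 + 3(430.1) = 1290
  H₂O: 0 + 3(430.1) = 1290
Total out = 4195 mol/s; y_CO₂ = 1290 / 4195 = 0.3076.

0.308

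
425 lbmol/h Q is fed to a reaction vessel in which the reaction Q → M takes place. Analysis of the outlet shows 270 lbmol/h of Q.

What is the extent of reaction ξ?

For Q: n = n₀ − 1ξ → 270 = 425 − 1ξ, giving ξ = 155 lbmol/h.
Outlet amounts (n = n₀ + ν ξ):
  Q: 425 − 1(155) = 270
  M: 0 + 1(155) = 155

ξ = 155 lbmol/h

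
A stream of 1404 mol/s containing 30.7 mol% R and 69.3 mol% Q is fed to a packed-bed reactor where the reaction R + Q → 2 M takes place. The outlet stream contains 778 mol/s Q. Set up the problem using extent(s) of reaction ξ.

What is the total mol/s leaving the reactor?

For Q: n = n₀ − 1ξ → 778 = 973 − 1ξ, giving ξ = 195 mol/s.
Outlet amounts (n = n₀ + ν ξ):
  R: 431 − 1(195) = 236.1
  Q: 973 − 1(195) = 778
  M: 0 + 2(195) = 389.9
Total out = 236.1 + 778 + 389.9 = 1404 mol/s.

1400 mol/s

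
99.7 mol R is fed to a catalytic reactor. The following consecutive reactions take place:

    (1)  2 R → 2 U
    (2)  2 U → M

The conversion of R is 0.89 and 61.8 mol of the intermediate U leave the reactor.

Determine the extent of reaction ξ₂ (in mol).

Conversion of R: R consumed = 2ξ₁ = 0.89 × 99.7 → ξ₁ = 44.37 mol.
U balance: n_U = 0 + 2ξ₁ − 2ξ₂ = 61.8 → ξ₂ = (2·44.37 − 61.8)/2 = 13.47 mol.
Outlet amounts (n = n₀ + Σ ν·ξ):
  R: 99.7 − 2(44.37) = 10.97
  U: 0 + 2(44.37) − 2(13.47) = 61.8
  M: 0 + 1(13.47) = 13.47

ξ₂ = 13.5 mol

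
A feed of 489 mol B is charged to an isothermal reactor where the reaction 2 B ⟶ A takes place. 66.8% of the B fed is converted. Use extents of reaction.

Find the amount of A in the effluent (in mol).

B reacted = 0.668 × 489 = 326.7 mol; ν_B = −2, so ξ = 326.7/2 = 163.3 mol.
Outlet amounts (n = n₀ + ν ξ):
  B: 489 − 2(163.3) = 162.3
  A: 0 + 1(163.3) = 163.3

163 mol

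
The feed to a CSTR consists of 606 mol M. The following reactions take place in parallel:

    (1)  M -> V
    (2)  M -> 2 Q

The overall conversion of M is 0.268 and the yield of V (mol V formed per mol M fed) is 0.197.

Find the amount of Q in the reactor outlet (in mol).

Yield of V: 1ξ₁ / 606 = 0.197 → ξ₁ = 119.4 mol.
Conversion of M: 1ξ₁ + 1ξ₂ = 0.268 × 606 = 162.4 → ξ₂ = 43.03 mol.
Outlet amounts (n = n₀ + Σ ν·ξ):
  M: 606 − 1(119.4) − 1(43.03) = 443.6
  V: 0 + 1(119.4) = 119.4
  Q: 0 + 2(43.03) = 86.05

86.1 mol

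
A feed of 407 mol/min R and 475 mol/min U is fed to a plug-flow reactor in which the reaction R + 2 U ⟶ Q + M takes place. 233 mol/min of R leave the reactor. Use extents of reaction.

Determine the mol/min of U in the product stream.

For R: n = n₀ − 1ξ → 233 = 407 − 1ξ, giving ξ = 174 mol/min.
Outlet amounts (n = n₀ + ν ξ):
  R: 407 − 1(174) = 233
  U: 475 − 2(174) = 127
  Q: 0 + 1(174) = 174
  M: 0 + 1(174) = 174

127 mol/min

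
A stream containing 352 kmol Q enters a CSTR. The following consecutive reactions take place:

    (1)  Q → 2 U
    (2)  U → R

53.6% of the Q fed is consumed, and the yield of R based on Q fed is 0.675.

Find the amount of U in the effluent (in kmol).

140 kmol

Conversion of Q: Q consumed = 1ξ₁ = 0.536 × 352 → ξ₁ = 188.7 kmol.
Yield of R: 1ξ₂ / 352 = 0.675 → ξ₂ = 237.6 kmol.
Outlet amounts (n = n₀ + Σ ν·ξ):
  Q: 352 − 1(188.7) = 163.3
  U: 0 + 2(188.7) − 1(237.6) = 139.7
  R: 0 + 1(237.6) = 237.6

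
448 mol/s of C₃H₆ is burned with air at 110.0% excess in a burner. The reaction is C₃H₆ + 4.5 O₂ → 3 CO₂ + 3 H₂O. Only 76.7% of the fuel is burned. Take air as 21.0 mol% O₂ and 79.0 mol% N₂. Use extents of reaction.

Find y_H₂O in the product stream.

0.0496

Stoichiometric O₂ = 4.5 × 448 = 2016 mol/s; O₂ fed = 2016 × 2.100 = 4234 mol/s.
N₂ fed = 4234 × 79/21 = 15930 mol/s.
Fuel reacted = 0.767 × 448 → ξ = 343.6 mol/s.
Outlet (n = n₀ + ν ξ):
  C₃H₆: 448 − 1(343.6) = 104.4
  O₂: 4234 − 4.5(343.6) = 2687
  N₂: 15930 (inert)
  CO₂: 0 + 3(343.6) = 1031
  H₂O: 0 + 3(343.6) = 1031
Total out = 20780 mol/s; y_H₂O = 1031 / 20780 = 0.04961.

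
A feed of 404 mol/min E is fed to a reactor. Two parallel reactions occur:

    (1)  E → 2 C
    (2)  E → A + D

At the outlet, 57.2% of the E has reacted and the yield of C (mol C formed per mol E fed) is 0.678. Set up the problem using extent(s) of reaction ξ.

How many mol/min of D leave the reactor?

94.1 mol/min

Yield of C: 2ξ₁ / 404 = 0.678 → ξ₁ = 137 mol/min.
Conversion of E: 1ξ₁ + 1ξ₂ = 0.572 × 404 = 231.1 → ξ₂ = 94.13 mol/min.
Outlet amounts (n = n₀ + Σ ν·ξ):
  E: 404 − 1(137) − 1(94.13) = 172.9
  C: 0 + 2(137) = 273.9
  A: 0 + 1(94.13) = 94.13
  D: 0 + 1(94.13) = 94.13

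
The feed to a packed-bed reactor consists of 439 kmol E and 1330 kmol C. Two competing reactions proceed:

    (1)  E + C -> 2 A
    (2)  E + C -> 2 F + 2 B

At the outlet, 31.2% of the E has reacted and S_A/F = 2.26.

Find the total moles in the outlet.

1850 kmol

Conversion of E: E consumed = 0.312 × 439 = 137 kmol = 1ξ₁ + 1ξ₂.
Selectivity: 2ξ₁ / (2ξ₂) = 2.26 → ξ₁ = 2.26 ξ₂.
Substitute: (1·2.26 + 1) ξ₂ = 137 → ξ₂ = 42.01 kmol, ξ₁ = 94.95 kmol.
Outlet amounts (n = n₀ + Σ ν·ξ):
  E: 439 − 1(94.95) − 1(42.01) = 302
  C: 1330 − 1(94.95) − 1(42.01) = 1193
  A: 0 + 2(94.95) = 189.9
  F: 0 + 2(42.01) = 84.03
  B: 0 + 2(42.01) = 84.03
Total out = 302 + 1193 + 189.9 + 84.03 + 84.03 = 1853 kmol.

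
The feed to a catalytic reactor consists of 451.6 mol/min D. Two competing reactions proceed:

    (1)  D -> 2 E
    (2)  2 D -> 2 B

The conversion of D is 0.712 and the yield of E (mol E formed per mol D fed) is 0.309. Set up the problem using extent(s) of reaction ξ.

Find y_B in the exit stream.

Yield of E: 2ξ₁ / 451.6 = 0.309 → ξ₁ = 69.77 mol/min.
Conversion of D: 1ξ₁ + 2ξ₂ = 0.712 × 451.6 = 321.5 → ξ₂ = 125.9 mol/min.
Outlet amounts (n = n₀ + Σ ν·ξ):
  D: 451.6 − 1(69.77) − 2(125.9) = 130.1
  E: 0 + 2(69.77) = 139.5
  B: 0 + 2(125.9) = 251.8
Total out = 521.4 mol/min; y_B = 251.8 / 521.4 = 0.4829.

0.483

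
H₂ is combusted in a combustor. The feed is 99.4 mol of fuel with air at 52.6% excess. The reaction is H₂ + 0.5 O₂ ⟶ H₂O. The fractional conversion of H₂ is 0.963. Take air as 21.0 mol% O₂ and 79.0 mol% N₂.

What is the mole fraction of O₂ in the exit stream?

Stoichiometric O₂ = 0.5 × 99.4 = 49.7 mol; O₂ fed = 49.7 × 1.526 = 75.84 mol.
N₂ fed = 75.84 × 79/21 = 285.3 mol.
Fuel reacted = 0.963 × 99.4 → ξ = 95.72 mol.
Outlet (n = n₀ + ν ξ):
  H₂: 99.4 − 1(95.72) = 3.678
  O₂: 75.84 − 0.5(95.72) = 27.98
  N₂: 285.3 (inert)
  H₂O: 0 + 1(95.72) = 95.72
Total out = 412.7 mol; y_O₂ = 27.98 / 412.7 = 0.0678.

0.0678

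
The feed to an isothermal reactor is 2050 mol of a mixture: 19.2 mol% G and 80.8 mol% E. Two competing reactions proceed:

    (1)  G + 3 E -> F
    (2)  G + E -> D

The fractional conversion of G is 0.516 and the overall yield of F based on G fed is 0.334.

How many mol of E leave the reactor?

1190 mol

Yield of F: 1ξ₁ / 393.6 = 0.334 → ξ₁ = 131.5 mol.
Conversion of G: 1ξ₁ + 1ξ₂ = 0.516 × 393.6 = 203.1 → ξ₂ = 71.64 mol.
Outlet amounts (n = n₀ + Σ ν·ξ):
  G: 393.6 − 1(131.5) − 1(71.64) = 190.5
  E: 1656 − 3(131.5) − 1(71.64) = 1190
  F: 0 + 1(131.5) = 131.5
  D: 0 + 1(71.64) = 71.64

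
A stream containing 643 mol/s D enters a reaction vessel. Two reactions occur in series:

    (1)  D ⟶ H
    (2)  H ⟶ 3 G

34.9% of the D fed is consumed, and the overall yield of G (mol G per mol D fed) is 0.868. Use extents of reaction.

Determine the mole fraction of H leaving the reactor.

Conversion of D: D consumed = 1ξ₁ = 0.349 × 643 → ξ₁ = 224.4 mol/s.
Yield of G: 3ξ₂ / 643 = 0.868 → ξ₂ = 186 mol/s.
Outlet amounts (n = n₀ + Σ ν·ξ):
  D: 643 − 1(224.4) = 418.6
  H: 0 + 1(224.4) − 1(186) = 38.37
  G: 0 + 3(186) = 558.1
Total out = 1015 mol/s; y_H = 38.37 / 1015 = 0.0378.

0.0378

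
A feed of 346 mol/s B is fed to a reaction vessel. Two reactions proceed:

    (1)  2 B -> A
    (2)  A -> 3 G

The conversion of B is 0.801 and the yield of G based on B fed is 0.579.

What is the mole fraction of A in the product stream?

0.211

Conversion of B: B consumed = 2ξ₁ = 0.801 × 346 → ξ₁ = 138.6 mol/s.
Yield of G: 3ξ₂ / 346 = 0.579 → ξ₂ = 66.78 mol/s.
Outlet amounts (n = n₀ + Σ ν·ξ):
  B: 346 − 2(138.6) = 68.85
  A: 0 + 1(138.6) − 1(66.78) = 71.8
  G: 0 + 3(66.78) = 200.3
Total out = 341 mol/s; y_A = 71.8 / 341 = 0.2106.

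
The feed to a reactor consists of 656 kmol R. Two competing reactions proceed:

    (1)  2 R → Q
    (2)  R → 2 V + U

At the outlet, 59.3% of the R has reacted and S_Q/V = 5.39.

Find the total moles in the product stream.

505 kmol

Conversion of R: R consumed = 0.593 × 656 = 389 kmol = 2ξ₁ + 1ξ₂.
Selectivity: 1ξ₁ / (2ξ₂) = 5.39 → ξ₁ = 10.78 ξ₂.
Substitute: (2·10.78 + 1) ξ₂ = 389 → ξ₂ = 17.24 kmol, ξ₁ = 185.9 kmol.
Outlet amounts (n = n₀ + Σ ν·ξ):
  R: 656 − 2(185.9) − 1(17.24) = 267
  Q: 0 + 1(185.9) = 185.9
  V: 0 + 2(17.24) = 34.49
  U: 0 + 1(17.24) = 17.24
Total out = 267 + 185.9 + 34.49 + 17.24 = 504.6 kmol.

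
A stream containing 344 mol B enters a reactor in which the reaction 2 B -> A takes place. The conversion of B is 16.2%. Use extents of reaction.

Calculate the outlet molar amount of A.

27.9 mol

B reacted = 0.162 × 344 = 55.73 mol; ν_B = −2, so ξ = 55.73/2 = 27.86 mol.
Outlet amounts (n = n₀ + ν ξ):
  B: 344 − 2(27.86) = 288.3
  A: 0 + 1(27.86) = 27.86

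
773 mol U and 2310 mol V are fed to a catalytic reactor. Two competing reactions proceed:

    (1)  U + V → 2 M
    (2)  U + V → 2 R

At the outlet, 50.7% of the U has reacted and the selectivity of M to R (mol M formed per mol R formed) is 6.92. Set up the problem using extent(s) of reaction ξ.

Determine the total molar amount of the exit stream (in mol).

3080 mol

Conversion of U: U consumed = 0.507 × 773 = 391.9 mol = 1ξ₁ + 1ξ₂.
Selectivity: 2ξ₁ / (2ξ₂) = 6.92 → ξ₁ = 6.92 ξ₂.
Substitute: (1·6.92 + 1) ξ₂ = 391.9 → ξ₂ = 49.48 mol, ξ₁ = 342.4 mol.
Outlet amounts (n = n₀ + Σ ν·ξ):
  U: 773 − 1(342.4) − 1(49.48) = 381.1
  V: 2310 − 1(342.4) − 1(49.48) = 1918
  M: 0 + 2(342.4) = 684.9
  R: 0 + 2(49.48) = 98.97
Total out = 381.1 + 1918 + 684.9 + 98.97 = 3083 mol.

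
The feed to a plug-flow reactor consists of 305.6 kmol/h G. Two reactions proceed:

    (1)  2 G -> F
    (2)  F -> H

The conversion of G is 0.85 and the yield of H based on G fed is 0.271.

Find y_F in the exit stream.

0.268

Conversion of G: G consumed = 2ξ₁ = 0.85 × 305.6 → ξ₁ = 129.9 kmol/h.
Yield of H: 1ξ₂ / 305.6 = 0.271 → ξ₂ = 82.82 kmol/h.
Outlet amounts (n = n₀ + Σ ν·ξ):
  G: 305.6 − 2(129.9) = 45.84
  F: 0 + 1(129.9) − 1(82.82) = 47.06
  H: 0 + 1(82.82) = 82.82
Total out = 175.7 kmol/h; y_F = 47.06 / 175.7 = 0.2678.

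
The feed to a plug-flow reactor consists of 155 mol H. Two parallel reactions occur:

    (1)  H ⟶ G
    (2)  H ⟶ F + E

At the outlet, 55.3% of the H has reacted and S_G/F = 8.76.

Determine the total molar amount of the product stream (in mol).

Conversion of H: H consumed = 0.553 × 155 = 85.72 mol = 1ξ₁ + 1ξ₂.
Selectivity: 1ξ₁ / (1ξ₂) = 8.76 → ξ₁ = 8.76 ξ₂.
Substitute: (1·8.76 + 1) ξ₂ = 85.72 → ξ₂ = 8.782 mol, ξ₁ = 76.93 mol.
Outlet amounts (n = n₀ + Σ ν·ξ):
  H: 155 − 1(76.93) − 1(8.782) = 69.28
  G: 0 + 1(76.93) = 76.93
  F: 0 + 1(8.782) = 8.782
  E: 0 + 1(8.782) = 8.782
Total out = 69.28 + 76.93 + 8.782 + 8.782 = 163.8 mol.

164 mol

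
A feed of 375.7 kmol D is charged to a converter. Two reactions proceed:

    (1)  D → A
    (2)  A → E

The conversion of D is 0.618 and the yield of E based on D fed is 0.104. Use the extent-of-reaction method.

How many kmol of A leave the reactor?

193 kmol

Conversion of D: D consumed = 1ξ₁ = 0.618 × 375.7 → ξ₁ = 232.2 kmol.
Yield of E: 1ξ₂ / 375.7 = 0.104 → ξ₂ = 39.07 kmol.
Outlet amounts (n = n₀ + Σ ν·ξ):
  D: 375.7 − 1(232.2) = 143.5
  A: 0 + 1(232.2) − 1(39.07) = 193.1
  E: 0 + 1(39.07) = 39.07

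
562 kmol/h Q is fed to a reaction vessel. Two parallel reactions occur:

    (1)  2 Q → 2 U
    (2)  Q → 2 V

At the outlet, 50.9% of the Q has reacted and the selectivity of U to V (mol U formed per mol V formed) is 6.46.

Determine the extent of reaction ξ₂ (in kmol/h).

ξ₂ = 20.6 kmol/h

Conversion of Q: Q consumed = 0.509 × 562 = 286.1 kmol/h = 2ξ₁ + 1ξ₂.
Selectivity: 2ξ₁ / (2ξ₂) = 6.46 → ξ₁ = 6.46 ξ₂.
Substitute: (2·6.46 + 1) ξ₂ = 286.1 → ξ₂ = 20.55 kmol/h, ξ₁ = 132.8 kmol/h.
Outlet amounts (n = n₀ + Σ ν·ξ):
  Q: 562 − 2(132.8) − 1(20.55) = 275.9
  U: 0 + 2(132.8) = 265.5
  V: 0 + 2(20.55) = 41.1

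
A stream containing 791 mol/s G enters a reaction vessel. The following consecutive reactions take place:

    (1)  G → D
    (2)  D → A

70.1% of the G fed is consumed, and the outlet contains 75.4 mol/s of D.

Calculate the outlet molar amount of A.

Conversion of G: G consumed = 1ξ₁ = 0.701 × 791 → ξ₁ = 554.5 mol/s.
D balance: n_D = 0 + 1ξ₁ − 1ξ₂ = 75.4 → ξ₂ = (1·554.5 − 75.4)/1 = 479.1 mol/s.
Outlet amounts (n = n₀ + Σ ν·ξ):
  G: 791 − 1(554.5) = 236.5
  D: 0 + 1(554.5) − 1(479.1) = 75.4
  A: 0 + 1(479.1) = 479.1

479 mol/s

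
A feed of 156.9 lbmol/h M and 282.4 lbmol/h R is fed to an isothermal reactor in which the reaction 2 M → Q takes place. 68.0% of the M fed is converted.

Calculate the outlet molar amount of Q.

M reacted = 0.68 × 156.9 = 106.7 lbmol/h; ν_M = −2, so ξ = 106.7/2 = 53.35 lbmol/h.
Outlet amounts (n = n₀ + ν ξ):
  M: 156.9 − 2(53.35) = 50.21
  Q: 0 + 1(53.35) = 53.35
  R: 282.4 (inert)

53.3 lbmol/h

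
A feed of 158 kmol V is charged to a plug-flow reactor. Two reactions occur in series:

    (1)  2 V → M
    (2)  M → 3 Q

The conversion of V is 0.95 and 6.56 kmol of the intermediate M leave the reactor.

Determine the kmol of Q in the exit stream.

Conversion of V: V consumed = 2ξ₁ = 0.95 × 158 → ξ₁ = 75.05 kmol.
M balance: n_M = 0 + 1ξ₁ − 1ξ₂ = 6.56 → ξ₂ = (1·75.05 − 6.56)/1 = 68.49 kmol.
Outlet amounts (n = n₀ + Σ ν·ξ):
  V: 158 − 2(75.05) = 7.9
  M: 0 + 1(75.05) − 1(68.49) = 6.56
  Q: 0 + 3(68.49) = 205.5

205 kmol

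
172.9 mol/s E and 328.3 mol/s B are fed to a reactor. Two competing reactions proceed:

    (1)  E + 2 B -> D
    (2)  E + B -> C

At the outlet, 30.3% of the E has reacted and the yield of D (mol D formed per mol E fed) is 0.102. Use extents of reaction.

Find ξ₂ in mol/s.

Yield of D: 1ξ₁ / 172.9 = 0.102 → ξ₁ = 17.64 mol/s.
Conversion of E: 1ξ₁ + 1ξ₂ = 0.303 × 172.9 = 52.39 → ξ₂ = 34.75 mol/s.
Outlet amounts (n = n₀ + Σ ν·ξ):
  E: 172.9 − 1(17.64) − 1(34.75) = 120.5
  B: 328.3 − 2(17.64) − 1(34.75) = 258.3
  D: 0 + 1(17.64) = 17.64
  C: 0 + 1(34.75) = 34.75

ξ₂ = 34.8 mol/s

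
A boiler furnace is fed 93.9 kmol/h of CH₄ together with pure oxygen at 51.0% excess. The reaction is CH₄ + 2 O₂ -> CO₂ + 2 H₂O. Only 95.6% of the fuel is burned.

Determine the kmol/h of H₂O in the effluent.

Stoichiometric O₂ = 2 × 93.9 = 187.8 kmol/h; O₂ fed = 187.8 × 1.510 = 283.6 kmol/h.
Fuel reacted = 0.956 × 93.9 → ξ = 89.77 kmol/h.
Outlet (n = n₀ + ν ξ):
  CH₄: 93.9 − 1(89.77) = 4.132
  O₂: 283.6 − 2(89.77) = 104
  CO₂: 0 + 1(89.77) = 89.77
  H₂O: 0 + 2(89.77) = 179.5

180 kmol/h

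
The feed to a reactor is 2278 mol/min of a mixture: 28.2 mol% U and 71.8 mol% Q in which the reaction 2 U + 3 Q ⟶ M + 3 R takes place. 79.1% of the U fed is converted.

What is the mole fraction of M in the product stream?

0.126

U reacted = 0.791 × 642.4 = 508.1 mol/min; ν_U = −2, so ξ = 508.1/2 = 254.1 mol/min.
Outlet amounts (n = n₀ + ν ξ):
  U: 642.4 − 2(254.1) = 134.3
  Q: 1636 − 3(254.1) = 873.4
  M: 0 + 1(254.1) = 254.1
  R: 0 + 3(254.1) = 762.2
Total out = 2024 mol/min; y_M = 254.1 / 2024 = 0.1255.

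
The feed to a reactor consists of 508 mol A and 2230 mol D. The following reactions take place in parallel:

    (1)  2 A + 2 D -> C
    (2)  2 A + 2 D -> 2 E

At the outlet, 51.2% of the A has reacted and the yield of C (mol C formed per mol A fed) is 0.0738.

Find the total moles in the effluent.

2440 mol

Yield of C: 1ξ₁ / 508 = 0.0738 → ξ₁ = 37.49 mol.
Conversion of A: 2ξ₁ + 2ξ₂ = 0.512 × 508 = 260.1 → ξ₂ = 92.56 mol.
Outlet amounts (n = n₀ + Σ ν·ξ):
  A: 508 − 2(37.49) − 2(92.56) = 247.9
  D: 2230 − 2(37.49) − 2(92.56) = 1970
  C: 0 + 1(37.49) = 37.49
  E: 0 + 2(92.56) = 185.1
Total out = 247.9 + 1970 + 37.49 + 185.1 = 2440 mol.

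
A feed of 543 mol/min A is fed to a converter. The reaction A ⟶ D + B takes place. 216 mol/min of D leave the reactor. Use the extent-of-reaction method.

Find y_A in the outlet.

For D: n = n₀ + 1ξ → 216 = 0 + 1ξ, giving ξ = 216 mol/min.
Outlet amounts (n = n₀ + ν ξ):
  A: 543 − 1(216) = 327
  D: 0 + 1(216) = 216
  B: 0 + 1(216) = 216
Total out = 759 mol/min; y_A = 327 / 759 = 0.4308.

0.431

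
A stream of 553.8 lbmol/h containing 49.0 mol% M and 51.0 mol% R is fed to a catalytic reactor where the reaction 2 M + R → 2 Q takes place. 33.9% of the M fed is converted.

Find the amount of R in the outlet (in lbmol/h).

M reacted = 0.339 × 271.4 = 91.99 lbmol/h; ν_M = −2, so ξ = 91.99/2 = 46 lbmol/h.
Outlet amounts (n = n₀ + ν ξ):
  M: 271.4 − 2(46) = 179.4
  R: 282.4 − 1(46) = 236.4
  Q: 0 + 2(46) = 91.99

236 lbmol/h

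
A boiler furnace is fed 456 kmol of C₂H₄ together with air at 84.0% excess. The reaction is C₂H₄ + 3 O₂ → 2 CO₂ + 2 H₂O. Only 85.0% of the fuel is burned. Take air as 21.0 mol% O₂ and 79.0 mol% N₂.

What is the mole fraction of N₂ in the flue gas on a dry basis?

Stoichiometric O₂ = 3 × 456 = 1368 kmol; O₂ fed = 1368 × 1.840 = 2517 kmol.
N₂ fed = 2517 × 79/21 = 9469 kmol.
Fuel reacted = 0.85 × 456 → ξ = 387.6 kmol.
Outlet (n = n₀ + ν ξ):
  C₂H₄: 456 − 1(387.6) = 68.4
  O₂: 2517 − 3(387.6) = 1354
  N₂: 9469 (inert)
  CO₂: 0 + 2(387.6) = 775.2
  H₂O: 0 + 2(387.6) = 775.2
Dry total = 11670 kmol; y_N₂ (dry) = 9469 / 11670 = 0.8116.

0.812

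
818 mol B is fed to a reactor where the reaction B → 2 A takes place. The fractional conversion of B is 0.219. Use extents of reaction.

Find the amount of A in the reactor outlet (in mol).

358 mol

B reacted = 0.219 × 818 = 179.1 mol; ν_B = −1, so ξ = 179.1/1 = 179.1 mol.
Outlet amounts (n = n₀ + ν ξ):
  B: 818 − 1(179.1) = 638.9
  A: 0 + 2(179.1) = 358.3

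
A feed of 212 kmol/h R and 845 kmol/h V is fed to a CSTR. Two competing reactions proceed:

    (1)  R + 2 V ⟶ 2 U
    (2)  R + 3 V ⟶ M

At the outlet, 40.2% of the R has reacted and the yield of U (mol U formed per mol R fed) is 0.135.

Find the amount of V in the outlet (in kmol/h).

604 kmol/h

Yield of U: 2ξ₁ / 212 = 0.135 → ξ₁ = 14.31 kmol/h.
Conversion of R: 1ξ₁ + 1ξ₂ = 0.402 × 212 = 85.22 → ξ₂ = 70.91 kmol/h.
Outlet amounts (n = n₀ + Σ ν·ξ):
  R: 212 − 1(14.31) − 1(70.91) = 126.8
  V: 845 − 2(14.31) − 3(70.91) = 603.6
  U: 0 + 2(14.31) = 28.62
  M: 0 + 1(70.91) = 70.91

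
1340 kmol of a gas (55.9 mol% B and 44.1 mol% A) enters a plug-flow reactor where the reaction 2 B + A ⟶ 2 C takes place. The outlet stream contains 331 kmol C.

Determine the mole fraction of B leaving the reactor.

0.356

For C: n = n₀ + 2ξ → 331 = 0 + 2ξ, giving ξ = 165.5 kmol.
Outlet amounts (n = n₀ + ν ξ):
  B: 749.1 − 2(165.5) = 418.1
  A: 590.9 − 1(165.5) = 425.4
  C: 0 + 2(165.5) = 331
Total out = 1174 kmol; y_B = 418.1 / 1174 = 0.3559.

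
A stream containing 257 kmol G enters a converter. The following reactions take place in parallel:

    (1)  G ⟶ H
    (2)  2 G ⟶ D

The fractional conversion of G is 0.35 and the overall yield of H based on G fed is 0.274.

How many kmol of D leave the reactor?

9.77 kmol

Yield of H: 1ξ₁ / 257 = 0.274 → ξ₁ = 70.42 kmol.
Conversion of G: 1ξ₁ + 2ξ₂ = 0.35 × 257 = 89.95 → ξ₂ = 9.766 kmol.
Outlet amounts (n = n₀ + Σ ν·ξ):
  G: 257 − 1(70.42) − 2(9.766) = 167.1
  H: 0 + 1(70.42) = 70.42
  D: 0 + 1(9.766) = 9.766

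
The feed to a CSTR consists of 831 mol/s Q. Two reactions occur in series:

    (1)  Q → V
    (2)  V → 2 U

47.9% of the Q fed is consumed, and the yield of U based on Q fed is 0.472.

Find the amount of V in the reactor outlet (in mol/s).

Conversion of Q: Q consumed = 1ξ₁ = 0.479 × 831 → ξ₁ = 398 mol/s.
Yield of U: 2ξ₂ / 831 = 0.472 → ξ₂ = 196.1 mol/s.
Outlet amounts (n = n₀ + Σ ν·ξ):
  Q: 831 − 1(398) = 433
  V: 0 + 1(398) − 1(196.1) = 201.9
  U: 0 + 2(196.1) = 392.2

202 mol/s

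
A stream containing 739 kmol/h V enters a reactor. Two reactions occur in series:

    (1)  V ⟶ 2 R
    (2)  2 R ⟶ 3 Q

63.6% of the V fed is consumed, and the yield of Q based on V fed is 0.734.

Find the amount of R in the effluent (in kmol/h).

578 kmol/h

Conversion of V: V consumed = 1ξ₁ = 0.636 × 739 → ξ₁ = 470 kmol/h.
Yield of Q: 3ξ₂ / 739 = 0.734 → ξ₂ = 180.8 kmol/h.
Outlet amounts (n = n₀ + Σ ν·ξ):
  V: 739 − 1(470) = 269
  R: 0 + 2(470) − 2(180.8) = 578.4
  Q: 0 + 3(180.8) = 542.4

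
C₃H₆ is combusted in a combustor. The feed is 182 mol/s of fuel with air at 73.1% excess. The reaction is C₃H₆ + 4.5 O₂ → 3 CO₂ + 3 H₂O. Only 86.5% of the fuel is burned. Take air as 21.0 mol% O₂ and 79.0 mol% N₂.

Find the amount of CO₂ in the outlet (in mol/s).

472 mol/s

Stoichiometric O₂ = 4.5 × 182 = 819 mol/s; O₂ fed = 819 × 1.731 = 1418 mol/s.
N₂ fed = 1418 × 79/21 = 5333 mol/s.
Fuel reacted = 0.865 × 182 → ξ = 157.4 mol/s.
Outlet (n = n₀ + ν ξ):
  C₃H₆: 182 − 1(157.4) = 24.57
  O₂: 1418 − 4.5(157.4) = 709.3
  N₂: 5333 (inert)
  CO₂: 0 + 3(157.4) = 472.3
  H₂O: 0 + 3(157.4) = 472.3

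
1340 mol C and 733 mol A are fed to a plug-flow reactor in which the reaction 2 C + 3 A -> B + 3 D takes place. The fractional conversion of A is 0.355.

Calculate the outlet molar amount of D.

260 mol

A reacted = 0.355 × 733 = 260.2 mol; ν_A = −3, so ξ = 260.2/3 = 86.74 mol.
Outlet amounts (n = n₀ + ν ξ):
  C: 1340 − 2(86.74) = 1167
  A: 733 − 3(86.74) = 472.8
  B: 0 + 1(86.74) = 86.74
  D: 0 + 3(86.74) = 260.2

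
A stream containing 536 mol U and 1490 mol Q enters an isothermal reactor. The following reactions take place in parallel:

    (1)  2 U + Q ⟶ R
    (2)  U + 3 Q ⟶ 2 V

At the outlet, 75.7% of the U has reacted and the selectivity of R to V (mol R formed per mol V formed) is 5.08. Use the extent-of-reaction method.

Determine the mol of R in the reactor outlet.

Conversion of U: U consumed = 0.757 × 536 = 405.8 mol = 2ξ₁ + 1ξ₂.
Selectivity: 1ξ₁ / (2ξ₂) = 5.08 → ξ₁ = 10.16 ξ₂.
Substitute: (2·10.16 + 1) ξ₂ = 405.8 → ξ₂ = 19.03 mol, ξ₁ = 193.4 mol.
Outlet amounts (n = n₀ + Σ ν·ξ):
  U: 536 − 2(193.4) − 1(19.03) = 130.2
  Q: 1490 − 1(193.4) − 3(19.03) = 1240
  R: 0 + 1(193.4) = 193.4
  V: 0 + 2(19.03) = 38.06

193 mol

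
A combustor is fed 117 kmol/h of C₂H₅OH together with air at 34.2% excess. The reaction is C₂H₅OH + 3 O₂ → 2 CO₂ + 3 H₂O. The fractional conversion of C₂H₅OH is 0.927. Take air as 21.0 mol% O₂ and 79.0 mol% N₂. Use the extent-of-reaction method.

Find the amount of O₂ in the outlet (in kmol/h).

Stoichiometric O₂ = 3 × 117 = 351 kmol/h; O₂ fed = 351 × 1.342 = 471 kmol/h.
N₂ fed = 471 × 79/21 = 1772 kmol/h.
Fuel reacted = 0.927 × 117 → ξ = 108.5 kmol/h.
Outlet (n = n₀ + ν ξ):
  C₂H₅OH: 117 − 1(108.5) = 8.541
  O₂: 471 − 3(108.5) = 145.7
  N₂: 1772 (inert)
  CO₂: 0 + 2(108.5) = 216.9
  H₂O: 0 + 3(108.5) = 325.4

146 kmol/h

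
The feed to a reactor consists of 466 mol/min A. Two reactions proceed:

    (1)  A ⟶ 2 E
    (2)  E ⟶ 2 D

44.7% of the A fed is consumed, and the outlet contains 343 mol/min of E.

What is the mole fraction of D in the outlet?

Conversion of A: A consumed = 1ξ₁ = 0.447 × 466 → ξ₁ = 208.3 mol/min.
E balance: n_E = 0 + 2ξ₁ − 1ξ₂ = 343 → ξ₂ = (2·208.3 − 343)/1 = 73.6 mol/min.
Outlet amounts (n = n₀ + Σ ν·ξ):
  A: 466 − 1(208.3) = 257.7
  E: 0 + 2(208.3) − 1(73.6) = 343
  D: 0 + 2(73.6) = 147.2
Total out = 747.9 mol/min; y_D = 147.2 / 747.9 = 0.1968.

0.197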